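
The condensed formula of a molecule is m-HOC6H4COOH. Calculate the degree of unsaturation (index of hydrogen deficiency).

5

Element totals:
  C: 7
  H: 6
  O: 3
Molecular formula: C7H6O3.
DoU = (2C + 2 + N − H − X) / 2 = (2·7 + 2 + 0 − 6 − 0) / 2 = 5.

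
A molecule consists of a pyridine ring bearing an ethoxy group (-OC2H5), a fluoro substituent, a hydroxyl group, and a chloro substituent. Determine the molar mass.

Atom tally by fragment:
  pyridine ring core → C:5 H:5 N:1
  (− 4 ring H displaced by substituents)
  + OC2H5 → C:2 H:5 O:1
  + F → F:1
  + OH → O:1 H:1
  + Cl → Cl:1
Element totals:
  C: 7
  H: 7
  Cl: 1
  F: 1
  N: 1
  O: 2
Molecular formula: C7H7ClFNO2.
  M = 7(12.011) + 7(1.008) + 35.45 + 18.998 + 14.007 + 2(15.999)
    = 84.077 + 7.056 + 35.450 + 18.998 + 14.007 + 31.998 = 191.586

191.59 g/mol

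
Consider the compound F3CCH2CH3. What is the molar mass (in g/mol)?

Atom tally by fragment:
  F3CCH2 → C:2 H:2 F:3
  CH3 → C:1 H:3
Element totals:
  C: 3
  H: 5
  F: 3
Molecular formula: C3H5F3.
  M = 3(12.011) + 5(1.008) + 3(18.998)
    = 36.033 + 5.040 + 56.994 = 98.067

98.07 g/mol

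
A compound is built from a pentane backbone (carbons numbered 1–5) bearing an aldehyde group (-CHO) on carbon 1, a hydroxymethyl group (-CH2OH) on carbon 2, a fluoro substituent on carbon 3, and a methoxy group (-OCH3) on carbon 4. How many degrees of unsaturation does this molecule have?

Atom tally by fragment:
  OHCCH2 → C:2 H:3 O:1
  CH(CH2OH) → C:2 H:4 O:1
  CH(F) → C:1 H:1 F:1
  CH(OCH3) → C:2 H:4 O:1
  CH3 → C:1 H:3
Element totals:
  C: 8
  H: 15
  F: 1
  O: 3
Molecular formula: C8H15FO3.
DoU = (2C + 2 + N − H − X) / 2 = (2·8 + 2 + 0 − 15 − 1) / 2 = 1.

1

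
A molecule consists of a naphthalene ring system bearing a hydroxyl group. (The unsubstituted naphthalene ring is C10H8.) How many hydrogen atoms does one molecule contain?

8

Atom tally by fragment:
  naphthalene ring system core → C:10 H:8
  (− 1 ring H displaced by substituents)
  + OH → O:1 H:1
Element totals:
  C: 10
  H: 8
  O: 1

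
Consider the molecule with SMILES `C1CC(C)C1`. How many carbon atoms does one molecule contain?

Atom tally by fragment:
  cyclobutane ring core → C:4 H:8
  (− 1 ring H displaced by substituents)
  + CH3 → C:1 H:3
Element totals:
  C: 5
  H: 10

5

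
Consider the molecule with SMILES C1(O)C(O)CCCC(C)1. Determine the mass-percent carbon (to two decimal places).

Atom tally by fragment:
  cyclohexane ring core → C:6 H:12
  (− 3 ring H displaced by substituents)
  + OH → O:1 H:1
  + OH → O:1 H:1
  + CH3 → C:1 H:3
Element totals:
  C: 7
  H: 14
  O: 2
Molecular formula: C7H14O2.
Molar mass = 130.187 g/mol.
Mass from C: 7 × 12.011 = 84.077 g/mol.
%C = 84.077 / 130.187 × 100 = 64.58%.

64.58%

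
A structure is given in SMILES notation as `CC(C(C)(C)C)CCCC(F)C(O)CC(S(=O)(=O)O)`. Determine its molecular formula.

Atom tally by fragment:
  CH3 → C:1 H:3
  CH(C(CH3)3) → C:5 H:10
  CH2 → C:1 H:2
  CH2 → C:1 H:2
  CH2 → C:1 H:2
  CH(F) → C:1 H:1 F:1
  CH(OH) → C:1 H:2 O:1
  CH2 → C:1 H:2
  CH2SO3H → C:1 H:3 S:1 O:3
Element totals:
  C: 13
  H: 27
  F: 1
  O: 4
  S: 1

C13H27FO4S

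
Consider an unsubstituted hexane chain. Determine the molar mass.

86.18 g/mol

Atom tally by fragment:
  CH3 → C:1 H:3
  CH2 → C:1 H:2
  CH2 → C:1 H:2
  CH2 → C:1 H:2
  CH2 → C:1 H:2
  CH3 → C:1 H:3
Element totals:
  C: 6
  H: 14
Molecular formula: C6H14.
  M = 6(12.011) + 14(1.008)
    = 72.066 + 14.112 = 86.178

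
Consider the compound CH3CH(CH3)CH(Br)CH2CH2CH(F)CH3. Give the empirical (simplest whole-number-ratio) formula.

Element totals:
  C: 8
  H: 16
  Br: 1
  F: 1
Molecular formula: C8H16BrF.
gcd of subscripts (1, 8, 1, 16) = 1, so the empirical formula equals the molecular formula.

C8H16BrF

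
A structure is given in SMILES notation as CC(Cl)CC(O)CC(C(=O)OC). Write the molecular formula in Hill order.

C8H15ClO3

Atom tally by fragment:
  CH3 → C:1 H:3
  CH(Cl) → C:1 H:1 Cl:1
  CH2 → C:1 H:2
  CH(OH) → C:1 H:2 O:1
  CH2 → C:1 H:2
  CH2COOCH3 → C:3 H:5 O:2
Element totals:
  C: 8
  H: 15
  Cl: 1
  O: 3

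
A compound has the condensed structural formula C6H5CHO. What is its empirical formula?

Atom tally by fragment:
  benzene ring core → C:6 H:6
  (− 1 ring H displaced by substituents)
  + CHO → C:1 H:1 O:1
Element totals:
  C: 7
  H: 6
  O: 1
Molecular formula: C7H6O.
gcd of subscripts (7, 6, 1) = 1, so the empirical formula equals the molecular formula.

C7H6O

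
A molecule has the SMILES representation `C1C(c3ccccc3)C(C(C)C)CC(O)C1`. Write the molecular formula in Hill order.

C15H22O

Atom tally by fragment:
  cyclohexane ring core → C:6 H:12
  (− 3 ring H displaced by substituents)
  + C6H5 → C:6 H:5
  + CH(CH3)2 → C:3 H:7
  + OH → O:1 H:1
Element totals:
  C: 15
  H: 22
  O: 1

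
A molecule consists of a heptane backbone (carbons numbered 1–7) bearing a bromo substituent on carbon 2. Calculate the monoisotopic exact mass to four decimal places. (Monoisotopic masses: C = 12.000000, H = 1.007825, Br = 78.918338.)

178.0357

Atom tally by fragment:
  CH3 → C:1 H:3
  CH(Br) → C:1 H:1 Br:1
  CH2 → C:1 H:2
  CH2 → C:1 H:2
  CH2 → C:1 H:2
  CH2 → C:1 H:2
  CH3 → C:1 H:3
Element totals:
  C: 7
  H: 15
  Br: 1
Molecular formula: C7H15Br.
  M = 7(12.0) + 15(1.007825) + 78.918338
    = 84.000000 + 15.117375 + 78.918338 = 178.035713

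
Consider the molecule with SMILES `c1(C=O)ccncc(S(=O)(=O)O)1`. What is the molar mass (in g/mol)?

Atom tally by fragment:
  pyridine ring core → C:5 H:5 N:1
  (− 2 ring H displaced by substituents)
  + CHO → C:1 H:1 O:1
  + SO3H → S:1 O:3 H:1
Element totals:
  C: 6
  H: 5
  N: 1
  O: 4
  S: 1
Molecular formula: C6H5NO4S.
  M = 6(12.011) + 5(1.008) + 14.007 + 4(15.999) + 32.06
    = 72.066 + 5.040 + 14.007 + 63.996 + 32.060 = 187.169

187.17 g/mol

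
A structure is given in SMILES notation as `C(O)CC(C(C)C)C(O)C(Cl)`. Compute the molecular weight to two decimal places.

180.67 g/mol

Atom tally by fragment:
  HOCH2 → C:1 H:3 O:1
  CH2 → C:1 H:2
  CH(CH(CH3)2) → C:4 H:8
  CH(OH) → C:1 H:2 O:1
  CH2Cl → C:1 H:2 Cl:1
Element totals:
  C: 8
  H: 17
  Cl: 1
  O: 2
Molecular formula: C8H17ClO2.
  M = 8(12.011) + 17(1.008) + 35.45 + 2(15.999)
    = 96.088 + 17.136 + 35.450 + 31.998 = 180.672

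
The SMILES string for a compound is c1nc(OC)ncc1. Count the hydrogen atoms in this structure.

6

Atom tally by fragment:
  pyrimidine ring core → C:4 H:4 N:2
  (− 1 ring H displaced by substituents)
  + OCH3 → C:1 H:3 O:1
Element totals:
  C: 5
  H: 6
  N: 2
  O: 1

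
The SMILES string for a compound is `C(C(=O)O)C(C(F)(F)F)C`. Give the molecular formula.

C5H7F3O2

Atom tally by fragment:
  HOOCCH2 → C:2 H:3 O:2
  CH(CF3) → C:2 H:1 F:3
  CH3 → C:1 H:3
Element totals:
  C: 5
  H: 7
  F: 3
  O: 2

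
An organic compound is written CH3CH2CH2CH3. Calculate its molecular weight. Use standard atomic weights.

Atom tally by fragment:
  CH3 → C:1 H:3
  CH2 → C:1 H:2
  CH2 → C:1 H:2
  CH3 → C:1 H:3
Element totals:
  C: 4
  H: 10
Molecular formula: C4H10.
  M = 4(12.011) + 10(1.008)
    = 48.044 + 10.080 = 58.124

58.12 g/mol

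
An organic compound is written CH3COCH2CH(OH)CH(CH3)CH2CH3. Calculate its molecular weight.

Element totals:
  C: 8
  H: 16
  O: 2
Molecular formula: C8H16O2.
  M = 8(12.011) + 16(1.008) + 2(15.999)
    = 96.088 + 16.128 + 31.998 = 144.214

144.21 g/mol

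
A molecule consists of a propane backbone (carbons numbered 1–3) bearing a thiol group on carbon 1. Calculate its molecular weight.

Atom tally by fragment:
  HSCH2 → C:1 H:3 S:1
  CH2 → C:1 H:2
  CH3 → C:1 H:3
Element totals:
  C: 3
  H: 8
  S: 1
Molecular formula: C3H8S.
  M = 3(12.011) + 8(1.008) + 32.06
    = 36.033 + 8.064 + 32.060 = 76.157

76.16 g/mol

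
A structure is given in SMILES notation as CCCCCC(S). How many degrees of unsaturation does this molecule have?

Atom tally by fragment:
  CH3 → C:1 H:3
  CH2 → C:1 H:2
  CH2 → C:1 H:2
  CH2 → C:1 H:2
  CH2 → C:1 H:2
  CH2SH → C:1 H:3 S:1
Element totals:
  C: 6
  H: 14
  S: 1
Molecular formula: C6H14S.
DoU = (2C + 2 + N − H − X) / 2 = (2·6 + 2 + 0 − 14 − 0) / 2 = 0.

0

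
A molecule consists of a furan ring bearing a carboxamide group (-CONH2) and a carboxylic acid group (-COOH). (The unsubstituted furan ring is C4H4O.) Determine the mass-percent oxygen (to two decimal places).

41.26%

Atom tally by fragment:
  furan ring core → C:4 H:4 O:1
  (− 2 ring H displaced by substituents)
  + CONH2 → C:1 H:2 O:1 N:1
  + COOH → C:1 H:1 O:2
Element totals:
  C: 6
  H: 5
  N: 1
  O: 4
Molecular formula: C6H5NO4.
Molar mass = 155.109 g/mol.
Mass from O: 4 × 15.999 = 63.996 g/mol.
%O = 63.996 / 155.109 × 100 = 41.26%.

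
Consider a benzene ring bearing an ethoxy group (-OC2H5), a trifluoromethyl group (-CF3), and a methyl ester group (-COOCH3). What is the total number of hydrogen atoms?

11

Atom tally by fragment:
  benzene ring core → C:6 H:6
  (− 3 ring H displaced by substituents)
  + OC2H5 → C:2 H:5 O:1
  + CF3 → C:1 F:3
  + COOCH3 → C:2 H:3 O:2
Element totals:
  C: 11
  H: 11
  F: 3
  O: 3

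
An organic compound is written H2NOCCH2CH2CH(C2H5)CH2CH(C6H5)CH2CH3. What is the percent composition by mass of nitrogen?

5.66%

Element totals:
  C: 16
  H: 25
  N: 1
  O: 1
Molecular formula: C16H25NO.
Molar mass = 247.382 g/mol.
Mass from N: 1 × 14.007 = 14.007 g/mol.
%N = 14.007 / 247.382 × 100 = 5.66%.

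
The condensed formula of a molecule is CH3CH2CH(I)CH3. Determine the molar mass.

184.02 g/mol

Element totals:
  C: 4
  H: 9
  I: 1
Molecular formula: C4H9I.
  M = 4(12.011) + 9(1.008) + 126.904
    = 48.044 + 9.072 + 126.904 = 184.020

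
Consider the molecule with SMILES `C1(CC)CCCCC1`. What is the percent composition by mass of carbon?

85.63%

Atom tally by fragment:
  cyclohexane ring core → C:6 H:12
  (− 1 ring H displaced by substituents)
  + C2H5 → C:2 H:5
Element totals:
  C: 8
  H: 16
Molecular formula: C8H16.
Molar mass = 112.216 g/mol.
Mass from C: 8 × 12.011 = 96.088 g/mol.
%C = 96.088 / 112.216 × 100 = 85.63%.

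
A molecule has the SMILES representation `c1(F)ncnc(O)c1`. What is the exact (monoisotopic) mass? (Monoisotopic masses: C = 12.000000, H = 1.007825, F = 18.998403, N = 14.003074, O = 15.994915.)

114.0229

Atom tally by fragment:
  pyrimidine ring core → C:4 H:4 N:2
  (− 2 ring H displaced by substituents)
  + F → F:1
  + OH → O:1 H:1
Element totals:
  C: 4
  H: 3
  F: 1
  N: 2
  O: 1
Molecular formula: C4H3FN2O.
  M = 4(12.0) + 3(1.007825) + 18.998403 + 2(14.003074) + 15.994915
    = 48.000000 + 3.023475 + 18.998403 + 28.006148 + 15.994915 = 114.022941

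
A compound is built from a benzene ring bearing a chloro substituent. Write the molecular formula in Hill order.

C6H5Cl

Atom tally by fragment:
  benzene ring core → C:6 H:6
  (− 1 ring H displaced by substituents)
  + Cl → Cl:1
Element totals:
  C: 6
  H: 5
  Cl: 1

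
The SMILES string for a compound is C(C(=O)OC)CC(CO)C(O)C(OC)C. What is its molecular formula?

C10H20O5

Atom tally by fragment:
  CH3OOCCH2 → C:3 H:5 O:2
  CH2 → C:1 H:2
  CH(CH2OH) → C:2 H:4 O:1
  CH(OH) → C:1 H:2 O:1
  CH(OCH3) → C:2 H:4 O:1
  CH3 → C:1 H:3
Element totals:
  C: 10
  H: 20
  O: 5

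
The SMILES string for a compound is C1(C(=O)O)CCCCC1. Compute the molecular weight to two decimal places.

Atom tally by fragment:
  cyclohexane ring core → C:6 H:12
  (− 1 ring H displaced by substituents)
  + COOH → C:1 H:1 O:2
Element totals:
  C: 7
  H: 12
  O: 2
Molecular formula: C7H12O2.
  M = 7(12.011) + 12(1.008) + 2(15.999)
    = 84.077 + 12.096 + 31.998 = 128.171

128.17 g/mol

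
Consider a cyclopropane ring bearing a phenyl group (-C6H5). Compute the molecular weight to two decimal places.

118.18 g/mol

Atom tally by fragment:
  cyclopropane ring core → C:3 H:6
  (− 1 ring H displaced by substituents)
  + C6H5 → C:6 H:5
Element totals:
  C: 9
  H: 10
Molecular formula: C9H10.
  M = 9(12.011) + 10(1.008)
    = 108.099 + 10.080 = 118.179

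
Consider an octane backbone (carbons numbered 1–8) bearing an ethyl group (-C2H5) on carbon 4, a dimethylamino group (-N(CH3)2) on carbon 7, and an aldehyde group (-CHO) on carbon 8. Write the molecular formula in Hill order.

Atom tally by fragment:
  CH3 → C:1 H:3
  CH2 → C:1 H:2
  CH2 → C:1 H:2
  CH(C2H5) → C:3 H:6
  CH2 → C:1 H:2
  CH2 → C:1 H:2
  CH(N(CH3)2) → C:3 H:7 N:1
  CH2CHO → C:2 H:3 O:1
Element totals:
  C: 13
  H: 27
  N: 1
  O: 1

C13H27NO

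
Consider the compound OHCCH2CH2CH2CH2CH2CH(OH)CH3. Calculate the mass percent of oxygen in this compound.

Element totals:
  C: 8
  H: 16
  O: 2
Molecular formula: C8H16O2.
Molar mass = 144.214 g/mol.
Mass from O: 2 × 15.999 = 31.998 g/mol.
%O = 31.998 / 144.214 × 100 = 22.19%.

22.19%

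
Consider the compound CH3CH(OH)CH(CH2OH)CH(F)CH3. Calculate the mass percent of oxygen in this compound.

Atom tally by fragment:
  CH3 → C:1 H:3
  CH(OH) → C:1 H:2 O:1
  CH(CH2OH) → C:2 H:4 O:1
  CH(F) → C:1 H:1 F:1
  CH3 → C:1 H:3
Element totals:
  C: 6
  H: 13
  F: 1
  O: 2
Molecular formula: C6H13FO2.
Molar mass = 136.166 g/mol.
Mass from O: 2 × 15.999 = 31.998 g/mol.
%O = 31.998 / 136.166 × 100 = 23.50%.

23.50%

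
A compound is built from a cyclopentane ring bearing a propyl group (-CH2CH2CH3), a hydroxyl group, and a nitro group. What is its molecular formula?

Atom tally by fragment:
  cyclopentane ring core → C:5 H:10
  (− 3 ring H displaced by substituents)
  + CH2CH2CH3 → C:3 H:7
  + OH → O:1 H:1
  + NO2 → N:1 O:2
Element totals:
  C: 8
  H: 15
  N: 1
  O: 3

C8H15NO3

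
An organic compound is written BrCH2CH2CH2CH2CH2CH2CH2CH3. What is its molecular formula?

C8H17Br

Atom tally by fragment:
  BrCH2 → C:1 H:2 Br:1
  CH2 → C:1 H:2
  CH2 → C:1 H:2
  CH2 → C:1 H:2
  CH2 → C:1 H:2
  CH2 → C:1 H:2
  CH2 → C:1 H:2
  CH3 → C:1 H:3
Element totals:
  C: 8
  H: 17
  Br: 1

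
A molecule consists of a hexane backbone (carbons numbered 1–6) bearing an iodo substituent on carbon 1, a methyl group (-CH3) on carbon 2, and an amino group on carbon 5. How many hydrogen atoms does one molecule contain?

16

Atom tally by fragment:
  ICH2 → C:1 H:2 I:1
  CH(CH3) → C:2 H:4
  CH2 → C:1 H:2
  CH2 → C:1 H:2
  CH(NH2) → C:1 H:3 N:1
  CH3 → C:1 H:3
Element totals:
  C: 7
  H: 16
  I: 1
  N: 1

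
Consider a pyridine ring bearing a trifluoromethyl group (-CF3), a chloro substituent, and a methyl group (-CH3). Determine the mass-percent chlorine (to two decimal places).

18.13%

Atom tally by fragment:
  pyridine ring core → C:5 H:5 N:1
  (− 3 ring H displaced by substituents)
  + CF3 → C:1 F:3
  + Cl → Cl:1
  + CH3 → C:1 H:3
Element totals:
  C: 7
  H: 5
  Cl: 1
  F: 3
  N: 1
Molecular formula: C7H5ClF3N.
Molar mass = 195.568 g/mol.
Mass from Cl: 1 × 35.45 = 35.450 g/mol.
%Cl = 35.450 / 195.568 × 100 = 18.13%.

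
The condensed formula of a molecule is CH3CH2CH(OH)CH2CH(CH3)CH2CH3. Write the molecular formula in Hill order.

C8H18O

Element totals:
  C: 8
  H: 18
  O: 1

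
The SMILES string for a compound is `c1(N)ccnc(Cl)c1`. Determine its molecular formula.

Atom tally by fragment:
  pyridine ring core → C:5 H:5 N:1
  (− 2 ring H displaced by substituents)
  + NH2 → N:1 H:2
  + Cl → Cl:1
Element totals:
  C: 5
  H: 5
  Cl: 1
  N: 2

C5H5ClN2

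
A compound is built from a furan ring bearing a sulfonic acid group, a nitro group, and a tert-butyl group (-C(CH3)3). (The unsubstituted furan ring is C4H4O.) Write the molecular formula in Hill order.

C8H11NO6S

Atom tally by fragment:
  furan ring core → C:4 H:4 O:1
  (− 3 ring H displaced by substituents)
  + SO3H → S:1 O:3 H:1
  + NO2 → N:1 O:2
  + C(CH3)3 → C:4 H:9
Element totals:
  C: 8
  H: 11
  N: 1
  O: 6
  S: 1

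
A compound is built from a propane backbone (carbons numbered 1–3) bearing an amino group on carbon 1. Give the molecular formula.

C3H9N

Atom tally by fragment:
  H2NCH2 → C:1 H:4 N:1
  CH2 → C:1 H:2
  CH3 → C:1 H:3
Element totals:
  C: 3
  H: 9
  N: 1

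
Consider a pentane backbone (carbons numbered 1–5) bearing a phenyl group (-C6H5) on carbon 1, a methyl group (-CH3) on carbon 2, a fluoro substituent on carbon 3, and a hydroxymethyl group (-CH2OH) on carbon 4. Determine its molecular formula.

Atom tally by fragment:
  C6H5CH2 → C:7 H:7
  CH(CH3) → C:2 H:4
  CH(F) → C:1 H:1 F:1
  CH(CH2OH) → C:2 H:4 O:1
  CH3 → C:1 H:3
Element totals:
  C: 13
  H: 19
  F: 1
  O: 1

C13H19FO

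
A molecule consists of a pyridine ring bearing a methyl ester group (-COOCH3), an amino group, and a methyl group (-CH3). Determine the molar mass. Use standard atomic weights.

166.18 g/mol

Atom tally by fragment:
  pyridine ring core → C:5 H:5 N:1
  (− 3 ring H displaced by substituents)
  + COOCH3 → C:2 H:3 O:2
  + NH2 → N:1 H:2
  + CH3 → C:1 H:3
Element totals:
  C: 8
  H: 10
  N: 2
  O: 2
Molecular formula: C8H10N2O2.
  M = 8(12.011) + 10(1.008) + 2(14.007) + 2(15.999)
    = 96.088 + 10.080 + 28.014 + 31.998 = 166.180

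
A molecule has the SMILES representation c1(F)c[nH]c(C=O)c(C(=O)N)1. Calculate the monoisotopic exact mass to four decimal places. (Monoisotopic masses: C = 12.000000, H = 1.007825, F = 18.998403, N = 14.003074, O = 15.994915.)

156.0335

Atom tally by fragment:
  pyrrole ring core → C:4 H:5 N:1
  (− 3 ring H displaced by substituents)
  + F → F:1
  + CHO → C:1 H:1 O:1
  + CONH2 → C:1 H:2 O:1 N:1
Element totals:
  C: 6
  H: 5
  F: 1
  N: 2
  O: 2
Molecular formula: C6H5FN2O2.
  M = 6(12.0) + 5(1.007825) + 18.998403 + 2(14.003074) + 2(15.994915)
    = 72.000000 + 5.039125 + 18.998403 + 28.006148 + 31.989830 = 156.033506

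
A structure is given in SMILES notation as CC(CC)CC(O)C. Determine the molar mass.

116.20 g/mol

Atom tally by fragment:
  CH3 → C:1 H:3
  CH(C2H5) → C:3 H:6
  CH2 → C:1 H:2
  CH(OH) → C:1 H:2 O:1
  CH3 → C:1 H:3
Element totals:
  C: 7
  H: 16
  O: 1
Molecular formula: C7H16O.
  M = 7(12.011) + 16(1.008) + 15.999
    = 84.077 + 16.128 + 15.999 = 116.204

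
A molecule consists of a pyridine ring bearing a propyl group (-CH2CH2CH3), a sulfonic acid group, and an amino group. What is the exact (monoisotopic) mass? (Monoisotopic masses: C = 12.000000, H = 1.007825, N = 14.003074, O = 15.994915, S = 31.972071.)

Atom tally by fragment:
  pyridine ring core → C:5 H:5 N:1
  (− 3 ring H displaced by substituents)
  + CH2CH2CH3 → C:3 H:7
  + SO3H → S:1 O:3 H:1
  + NH2 → N:1 H:2
Element totals:
  C: 8
  H: 12
  N: 2
  O: 3
  S: 1
Molecular formula: C8H12N2O3S.
  M = 8(12.0) + 12(1.007825) + 2(14.003074) + 3(15.994915) + 31.972071
    = 96.000000 + 12.093900 + 28.006148 + 47.984745 + 31.972071 = 216.056864

216.0569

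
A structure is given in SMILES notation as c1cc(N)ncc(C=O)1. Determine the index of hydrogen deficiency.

5

Atom tally by fragment:
  pyridine ring core → C:5 H:5 N:1
  (− 2 ring H displaced by substituents)
  + NH2 → N:1 H:2
  + CHO → C:1 H:1 O:1
Element totals:
  C: 6
  H: 6
  N: 2
  O: 1
Molecular formula: C6H6N2O.
DoU = (2C + 2 + N − H − X) / 2 = (2·6 + 2 + 2 − 6 − 0) / 2 = 5.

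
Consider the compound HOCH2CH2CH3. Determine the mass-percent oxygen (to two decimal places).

Atom tally by fragment:
  HOCH2CH2 → C:2 H:5 O:1
  CH3 → C:1 H:3
Element totals:
  C: 3
  H: 8
  O: 1
Molecular formula: C3H8O.
Molar mass = 60.096 g/mol.
Mass from O: 1 × 15.999 = 15.999 g/mol.
%O = 15.999 / 60.096 × 100 = 26.62%.

26.62%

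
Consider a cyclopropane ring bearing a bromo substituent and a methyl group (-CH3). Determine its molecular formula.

C4H7Br

Atom tally by fragment:
  cyclopropane ring core → C:3 H:6
  (− 2 ring H displaced by substituents)
  + Br → Br:1
  + CH3 → C:1 H:3
Element totals:
  C: 4
  H: 7
  Br: 1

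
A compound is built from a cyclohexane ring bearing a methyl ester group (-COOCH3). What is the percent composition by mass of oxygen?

Atom tally by fragment:
  cyclohexane ring core → C:6 H:12
  (− 1 ring H displaced by substituents)
  + COOCH3 → C:2 H:3 O:2
Element totals:
  C: 8
  H: 14
  O: 2
Molecular formula: C8H14O2.
Molar mass = 142.198 g/mol.
Mass from O: 2 × 15.999 = 31.998 g/mol.
%O = 31.998 / 142.198 × 100 = 22.50%.

22.50%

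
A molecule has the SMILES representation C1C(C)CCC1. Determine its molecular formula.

Atom tally by fragment:
  cyclopentane ring core → C:5 H:10
  (− 1 ring H displaced by substituents)
  + CH3 → C:1 H:3
Element totals:
  C: 6
  H: 12

C6H12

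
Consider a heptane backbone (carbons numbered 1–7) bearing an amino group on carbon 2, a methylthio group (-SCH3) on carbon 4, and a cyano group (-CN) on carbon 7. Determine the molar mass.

186.32 g/mol

Atom tally by fragment:
  CH3 → C:1 H:3
  CH(NH2) → C:1 H:3 N:1
  CH2 → C:1 H:2
  CH(SCH3) → C:2 H:4 S:1
  CH2 → C:1 H:2
  CH2 → C:1 H:2
  CH2CN → C:2 H:2 N:1
Element totals:
  C: 9
  H: 18
  N: 2
  S: 1
Molecular formula: C9H18N2S.
  M = 9(12.011) + 18(1.008) + 2(14.007) + 32.06
    = 108.099 + 18.144 + 28.014 + 32.060 = 186.317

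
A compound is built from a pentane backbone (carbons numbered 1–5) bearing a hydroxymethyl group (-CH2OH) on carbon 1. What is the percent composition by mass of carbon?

70.53%

Atom tally by fragment:
  HOCH2CH2 → C:2 H:5 O:1
  CH2 → C:1 H:2
  CH2 → C:1 H:2
  CH2 → C:1 H:2
  CH3 → C:1 H:3
Element totals:
  C: 6
  H: 14
  O: 1
Molecular formula: C6H14O.
Molar mass = 102.177 g/mol.
Mass from C: 6 × 12.011 = 72.066 g/mol.
%C = 72.066 / 102.177 × 100 = 70.53%.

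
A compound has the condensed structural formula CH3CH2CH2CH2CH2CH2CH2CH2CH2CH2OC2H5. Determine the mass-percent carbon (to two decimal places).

77.35%

Atom tally by fragment:
  CH3 → C:1 H:3
  CH2 → C:1 H:2
  CH2 → C:1 H:2
  CH2 → C:1 H:2
  CH2 → C:1 H:2
  CH2 → C:1 H:2
  CH2 → C:1 H:2
  CH2 → C:1 H:2
  CH2 → C:1 H:2
  CH2OC2H5 → C:3 H:7 O:1
Element totals:
  C: 12
  H: 26
  O: 1
Molecular formula: C12H26O.
Molar mass = 186.339 g/mol.
Mass from C: 12 × 12.011 = 144.132 g/mol.
%C = 144.132 / 186.339 × 100 = 77.35%.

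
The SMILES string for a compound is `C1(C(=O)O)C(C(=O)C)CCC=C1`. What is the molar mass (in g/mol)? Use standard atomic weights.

168.19 g/mol

Atom tally by fragment:
  cyclohexene ring core → C:6 H:10
  (− 2 ring H displaced by substituents)
  + COOH → C:1 H:1 O:2
  + COCH3 → C:2 H:3 O:1
Element totals:
  C: 9
  H: 12
  O: 3
Molecular formula: C9H12O3.
  M = 9(12.011) + 12(1.008) + 3(15.999)
    = 108.099 + 12.096 + 47.997 = 168.192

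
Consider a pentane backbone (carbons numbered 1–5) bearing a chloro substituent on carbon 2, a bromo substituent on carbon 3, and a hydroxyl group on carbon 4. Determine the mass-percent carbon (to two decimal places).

Atom tally by fragment:
  CH3 → C:1 H:3
  CH(Cl) → C:1 H:1 Cl:1
  CH(Br) → C:1 H:1 Br:1
  CH(OH) → C:1 H:2 O:1
  CH3 → C:1 H:3
Element totals:
  C: 5
  H: 10
  Br: 1
  Cl: 1
  O: 1
Molecular formula: C5H10BrClO.
Molar mass = 201.488 g/mol.
Mass from C: 5 × 12.011 = 60.055 g/mol.
%C = 60.055 / 201.488 × 100 = 29.81%.

29.81%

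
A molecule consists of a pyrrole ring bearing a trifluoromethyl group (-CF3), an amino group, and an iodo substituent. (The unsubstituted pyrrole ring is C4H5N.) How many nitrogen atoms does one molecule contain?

Atom tally by fragment:
  pyrrole ring core → C:4 H:5 N:1
  (− 3 ring H displaced by substituents)
  + CF3 → C:1 F:3
  + NH2 → N:1 H:2
  + I → I:1
Element totals:
  C: 5
  H: 4
  F: 3
  I: 1
  N: 2

2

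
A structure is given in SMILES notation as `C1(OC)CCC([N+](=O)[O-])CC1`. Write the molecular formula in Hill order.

Atom tally by fragment:
  cyclohexane ring core → C:6 H:12
  (− 2 ring H displaced by substituents)
  + OCH3 → C:1 H:3 O:1
  + NO2 → N:1 O:2
Element totals:
  C: 7
  H: 13
  N: 1
  O: 3

C7H13NO3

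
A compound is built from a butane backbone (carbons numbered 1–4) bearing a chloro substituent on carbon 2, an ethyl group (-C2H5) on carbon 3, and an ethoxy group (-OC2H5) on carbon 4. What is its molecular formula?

Atom tally by fragment:
  CH3 → C:1 H:3
  CH(Cl) → C:1 H:1 Cl:1
  CH(C2H5) → C:3 H:6
  CH2OC2H5 → C:3 H:7 O:1
Element totals:
  C: 8
  H: 17
  Cl: 1
  O: 1

C8H17ClO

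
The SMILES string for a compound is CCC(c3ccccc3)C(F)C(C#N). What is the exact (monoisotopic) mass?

Atom tally by fragment:
  CH3 → C:1 H:3
  CH2 → C:1 H:2
  CH(C6H5) → C:7 H:6
  CH(F) → C:1 H:1 F:1
  CH2CN → C:2 H:2 N:1
Element totals:
  C: 12
  H: 14
  F: 1
  N: 1
Molecular formula: C12H14FN.
  M = 12(12.0) + 14(1.007825) + 18.998403 + 14.003074
    = 144.000000 + 14.109550 + 18.998403 + 14.003074 = 191.111027

191.1110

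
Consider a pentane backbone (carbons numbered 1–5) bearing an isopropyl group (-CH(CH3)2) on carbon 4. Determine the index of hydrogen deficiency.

Atom tally by fragment:
  CH3 → C:1 H:3
  CH2 → C:1 H:2
  CH2 → C:1 H:2
  CH(CH(CH3)2) → C:4 H:8
  CH3 → C:1 H:3
Element totals:
  C: 8
  H: 18
Molecular formula: C8H18.
DoU = (2C + 2 + N − H − X) / 2 = (2·8 + 2 + 0 − 18 − 0) / 2 = 0.

0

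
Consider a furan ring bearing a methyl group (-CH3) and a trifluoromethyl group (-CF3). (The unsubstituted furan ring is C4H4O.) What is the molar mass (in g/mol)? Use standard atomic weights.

Atom tally by fragment:
  furan ring core → C:4 H:4 O:1
  (− 2 ring H displaced by substituents)
  + CH3 → C:1 H:3
  + CF3 → C:1 F:3
Element totals:
  C: 6
  H: 5
  F: 3
  O: 1
Molecular formula: C6H5F3O.
  M = 6(12.011) + 5(1.008) + 3(18.998) + 15.999
    = 72.066 + 5.040 + 56.994 + 15.999 = 150.099

150.10 g/mol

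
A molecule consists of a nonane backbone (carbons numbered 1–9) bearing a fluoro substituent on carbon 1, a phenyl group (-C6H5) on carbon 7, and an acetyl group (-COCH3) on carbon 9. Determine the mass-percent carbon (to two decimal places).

77.23%

Atom tally by fragment:
  FCH2 → C:1 H:2 F:1
  CH2 → C:1 H:2
  CH2 → C:1 H:2
  CH2 → C:1 H:2
  CH2 → C:1 H:2
  CH2 → C:1 H:2
  CH(C6H5) → C:7 H:6
  CH2 → C:1 H:2
  CH2COCH3 → C:3 H:5 O:1
Element totals:
  C: 17
  H: 25
  F: 1
  O: 1
Molecular formula: C17H25FO.
Molar mass = 264.384 g/mol.
Mass from C: 17 × 12.011 = 204.187 g/mol.
%C = 204.187 / 264.384 × 100 = 77.23%.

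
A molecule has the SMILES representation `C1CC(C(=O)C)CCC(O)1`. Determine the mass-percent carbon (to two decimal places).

Atom tally by fragment:
  cyclohexane ring core → C:6 H:12
  (− 2 ring H displaced by substituents)
  + COCH3 → C:2 H:3 O:1
  + OH → O:1 H:1
Element totals:
  C: 8
  H: 14
  O: 2
Molecular formula: C8H14O2.
Molar mass = 142.198 g/mol.
Mass from C: 8 × 12.011 = 96.088 g/mol.
%C = 96.088 / 142.198 × 100 = 67.57%.

67.57%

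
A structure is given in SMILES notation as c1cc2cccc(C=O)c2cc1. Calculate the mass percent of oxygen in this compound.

10.24%

Atom tally by fragment:
  naphthalene ring system core → C:10 H:8
  (− 1 ring H displaced by substituents)
  + CHO → C:1 H:1 O:1
Element totals:
  C: 11
  H: 8
  O: 1
Molecular formula: C11H8O.
Molar mass = 156.184 g/mol.
Mass from O: 1 × 15.999 = 15.999 g/mol.
%O = 15.999 / 156.184 × 100 = 10.24%.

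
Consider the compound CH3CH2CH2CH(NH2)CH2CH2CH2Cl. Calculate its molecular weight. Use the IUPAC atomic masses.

Atom tally by fragment:
  CH3 → C:1 H:3
  CH2 → C:1 H:2
  CH2 → C:1 H:2
  CH(NH2) → C:1 H:3 N:1
  CH2 → C:1 H:2
  CH2 → C:1 H:2
  CH2Cl → C:1 H:2 Cl:1
Element totals:
  C: 7
  H: 16
  Cl: 1
  N: 1
Molecular formula: C7H16ClN.
  M = 7(12.011) + 16(1.008) + 35.45 + 14.007
    = 84.077 + 16.128 + 35.450 + 14.007 = 149.662

149.66 g/mol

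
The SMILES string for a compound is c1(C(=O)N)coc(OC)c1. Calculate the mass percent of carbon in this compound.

Atom tally by fragment:
  furan ring core → C:4 H:4 O:1
  (− 2 ring H displaced by substituents)
  + CONH2 → C:1 H:2 O:1 N:1
  + OCH3 → C:1 H:3 O:1
Element totals:
  C: 6
  H: 7
  N: 1
  O: 3
Molecular formula: C6H7NO3.
Molar mass = 141.126 g/mol.
Mass from C: 6 × 12.011 = 72.066 g/mol.
%C = 72.066 / 141.126 × 100 = 51.07%.

51.07%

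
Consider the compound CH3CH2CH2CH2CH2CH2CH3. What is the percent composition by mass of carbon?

Element totals:
  C: 7
  H: 16
Molecular formula: C7H16.
Molar mass = 100.205 g/mol.
Mass from C: 7 × 12.011 = 84.077 g/mol.
%C = 84.077 / 100.205 × 100 = 83.90%.

83.90%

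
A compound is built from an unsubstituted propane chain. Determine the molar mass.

Atom tally by fragment:
  CH3 → C:1 H:3
  CH2 → C:1 H:2
  CH3 → C:1 H:3
Element totals:
  C: 3
  H: 8
Molecular formula: C3H8.
  M = 3(12.011) + 8(1.008)
    = 36.033 + 8.064 = 44.097

44.10 g/mol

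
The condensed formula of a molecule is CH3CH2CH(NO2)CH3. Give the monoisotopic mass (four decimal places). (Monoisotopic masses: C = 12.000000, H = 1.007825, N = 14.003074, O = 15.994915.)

Element totals:
  C: 4
  H: 9
  N: 1
  O: 2
Molecular formula: C4H9NO2.
  M = 4(12.0) + 9(1.007825) + 14.003074 + 2(15.994915)
    = 48.000000 + 9.070425 + 14.003074 + 31.989830 = 103.063329

103.0633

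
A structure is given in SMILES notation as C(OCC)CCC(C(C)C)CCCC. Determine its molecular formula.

C13H28O

Atom tally by fragment:
  C2H5OCH2 → C:3 H:7 O:1
  CH2 → C:1 H:2
  CH2 → C:1 H:2
  CH(CH(CH3)2) → C:4 H:8
  CH2 → C:1 H:2
  CH2 → C:1 H:2
  CH2 → C:1 H:2
  CH3 → C:1 H:3
Element totals:
  C: 13
  H: 28
  O: 1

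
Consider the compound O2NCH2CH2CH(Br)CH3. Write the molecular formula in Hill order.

Atom tally by fragment:
  O2NCH2 → C:1 H:2 N:1 O:2
  CH2 → C:1 H:2
  CH(Br) → C:1 H:1 Br:1
  CH3 → C:1 H:3
Element totals:
  C: 4
  H: 8
  Br: 1
  N: 1
  O: 2

C4H8BrNO2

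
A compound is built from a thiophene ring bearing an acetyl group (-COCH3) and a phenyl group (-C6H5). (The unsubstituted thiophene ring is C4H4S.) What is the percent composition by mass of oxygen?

7.91%

Atom tally by fragment:
  thiophene ring core → C:4 H:4 S:1
  (− 2 ring H displaced by substituents)
  + COCH3 → C:2 H:3 O:1
  + C6H5 → C:6 H:5
Element totals:
  C: 12
  H: 10
  O: 1
  S: 1
Molecular formula: C12H10OS.
Molar mass = 202.271 g/mol.
Mass from O: 1 × 15.999 = 15.999 g/mol.
%O = 15.999 / 202.271 × 100 = 7.91%.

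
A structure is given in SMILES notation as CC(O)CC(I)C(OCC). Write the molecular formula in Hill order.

C7H15IO2

Atom tally by fragment:
  CH3 → C:1 H:3
  CH(OH) → C:1 H:2 O:1
  CH2 → C:1 H:2
  CH(I) → C:1 H:1 I:1
  CH2OC2H5 → C:3 H:7 O:1
Element totals:
  C: 7
  H: 15
  I: 1
  O: 2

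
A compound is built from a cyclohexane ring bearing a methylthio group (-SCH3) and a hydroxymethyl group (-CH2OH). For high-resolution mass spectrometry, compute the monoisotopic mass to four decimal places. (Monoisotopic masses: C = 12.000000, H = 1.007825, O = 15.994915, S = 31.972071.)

Atom tally by fragment:
  cyclohexane ring core → C:6 H:12
  (− 2 ring H displaced by substituents)
  + SCH3 → C:1 H:3 S:1
  + CH2OH → C:1 H:3 O:1
Element totals:
  C: 8
  H: 16
  O: 1
  S: 1
Molecular formula: C8H16OS.
  M = 8(12.0) + 16(1.007825) + 15.994915 + 31.972071
    = 96.000000 + 16.125200 + 15.994915 + 31.972071 = 160.092186

160.0922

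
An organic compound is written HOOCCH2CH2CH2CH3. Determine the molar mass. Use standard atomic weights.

102.13 g/mol

Element totals:
  C: 5
  H: 10
  O: 2
Molecular formula: C5H10O2.
  M = 5(12.011) + 10(1.008) + 2(15.999)
    = 60.055 + 10.080 + 31.998 = 102.133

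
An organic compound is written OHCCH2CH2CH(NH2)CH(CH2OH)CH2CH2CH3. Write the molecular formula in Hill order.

C9H19NO2

Atom tally by fragment:
  OHCCH2 → C:2 H:3 O:1
  CH2 → C:1 H:2
  CH(NH2) → C:1 H:3 N:1
  CH(CH2OH) → C:2 H:4 O:1
  CH2 → C:1 H:2
  CH2 → C:1 H:2
  CH3 → C:1 H:3
Element totals:
  C: 9
  H: 19
  N: 1
  O: 2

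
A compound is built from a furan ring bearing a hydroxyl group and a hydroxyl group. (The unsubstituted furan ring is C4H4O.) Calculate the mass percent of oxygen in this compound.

47.96%

Atom tally by fragment:
  furan ring core → C:4 H:4 O:1
  (− 2 ring H displaced by substituents)
  + OH → O:1 H:1
  + OH → O:1 H:1
Element totals:
  C: 4
  H: 4
  O: 3
Molecular formula: C4H4O3.
Molar mass = 100.073 g/mol.
Mass from O: 3 × 15.999 = 47.997 g/mol.
%O = 47.997 / 100.073 × 100 = 47.96%.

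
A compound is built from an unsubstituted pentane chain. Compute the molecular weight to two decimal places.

Atom tally by fragment:
  CH3 → C:1 H:3
  CH2 → C:1 H:2
  CH2 → C:1 H:2
  CH2 → C:1 H:2
  CH3 → C:1 H:3
Element totals:
  C: 5
  H: 12
Molecular formula: C5H12.
  M = 5(12.011) + 12(1.008)
    = 60.055 + 12.096 = 72.151

72.15 g/mol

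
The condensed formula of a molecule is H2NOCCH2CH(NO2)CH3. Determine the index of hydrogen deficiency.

2

Atom tally by fragment:
  H2NOCCH2 → C:2 H:4 O:1 N:1
  CH(NO2) → C:1 H:1 N:1 O:2
  CH3 → C:1 H:3
Element totals:
  C: 4
  H: 8
  N: 2
  O: 3
Molecular formula: C4H8N2O3.
DoU = (2C + 2 + N − H − X) / 2 = (2·4 + 2 + 2 − 8 − 0) / 2 = 2.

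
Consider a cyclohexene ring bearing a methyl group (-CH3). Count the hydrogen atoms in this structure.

12

Atom tally by fragment:
  cyclohexene ring core → C:6 H:10
  (− 1 ring H displaced by substituents)
  + CH3 → C:1 H:3
Element totals:
  C: 7
  H: 12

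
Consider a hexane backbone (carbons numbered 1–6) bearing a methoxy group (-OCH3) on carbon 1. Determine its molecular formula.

Atom tally by fragment:
  CH3OCH2 → C:2 H:5 O:1
  CH2 → C:1 H:2
  CH2 → C:1 H:2
  CH2 → C:1 H:2
  CH2 → C:1 H:2
  CH3 → C:1 H:3
Element totals:
  C: 7
  H: 16
  O: 1

C7H16O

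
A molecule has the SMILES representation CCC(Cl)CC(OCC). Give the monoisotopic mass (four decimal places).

150.0811

Atom tally by fragment:
  CH3 → C:1 H:3
  CH2 → C:1 H:2
  CH(Cl) → C:1 H:1 Cl:1
  CH2 → C:1 H:2
  CH2OC2H5 → C:3 H:7 O:1
Element totals:
  C: 7
  H: 15
  Cl: 1
  O: 1
Molecular formula: C7H15ClO.
  M = 7(12.0) + 15(1.007825) + 34.968853 + 15.994915
    = 84.000000 + 15.117375 + 34.968853 + 15.994915 = 150.081143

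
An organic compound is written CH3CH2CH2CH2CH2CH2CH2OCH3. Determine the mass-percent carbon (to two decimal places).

73.78%

Atom tally by fragment:
  CH3 → C:1 H:3
  CH2 → C:1 H:2
  CH2 → C:1 H:2
  CH2 → C:1 H:2
  CH2 → C:1 H:2
  CH2 → C:1 H:2
  CH2OCH3 → C:2 H:5 O:1
Element totals:
  C: 8
  H: 18
  O: 1
Molecular formula: C8H18O.
Molar mass = 130.231 g/mol.
Mass from C: 8 × 12.011 = 96.088 g/mol.
%C = 96.088 / 130.231 × 100 = 73.78%.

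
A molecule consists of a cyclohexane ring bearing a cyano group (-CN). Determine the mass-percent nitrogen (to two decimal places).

12.83%

Atom tally by fragment:
  cyclohexane ring core → C:6 H:12
  (− 1 ring H displaced by substituents)
  + CN → C:1 N:1
Element totals:
  C: 7
  H: 11
  N: 1
Molecular formula: C7H11N.
Molar mass = 109.172 g/mol.
Mass from N: 1 × 14.007 = 14.007 g/mol.
%N = 14.007 / 109.172 × 100 = 12.83%.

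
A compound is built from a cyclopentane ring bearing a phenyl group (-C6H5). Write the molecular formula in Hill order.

C11H14

Atom tally by fragment:
  cyclopentane ring core → C:5 H:10
  (− 1 ring H displaced by substituents)
  + C6H5 → C:6 H:5
Element totals:
  C: 11
  H: 14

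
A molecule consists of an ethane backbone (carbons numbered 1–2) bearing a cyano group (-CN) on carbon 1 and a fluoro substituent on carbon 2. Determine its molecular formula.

C3H4FN

Atom tally by fragment:
  NCCH2 → C:2 H:2 N:1
  CH2F → C:1 H:2 F:1
Element totals:
  C: 3
  H: 4
  F: 1
  N: 1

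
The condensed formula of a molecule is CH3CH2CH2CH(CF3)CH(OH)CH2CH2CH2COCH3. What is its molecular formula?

Element totals:
  C: 11
  H: 19
  F: 3
  O: 2

C11H19F3O2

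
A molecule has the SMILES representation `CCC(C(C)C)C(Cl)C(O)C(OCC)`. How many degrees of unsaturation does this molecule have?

0

Atom tally by fragment:
  CH3 → C:1 H:3
  CH2 → C:1 H:2
  CH(CH(CH3)2) → C:4 H:8
  CH(Cl) → C:1 H:1 Cl:1
  CH(OH) → C:1 H:2 O:1
  CH2OC2H5 → C:3 H:7 O:1
Element totals:
  C: 11
  H: 23
  Cl: 1
  O: 2
Molecular formula: C11H23ClO2.
DoU = (2C + 2 + N − H − X) / 2 = (2·11 + 2 + 0 − 23 − 1) / 2 = 0.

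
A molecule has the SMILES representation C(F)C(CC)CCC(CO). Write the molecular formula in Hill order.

C8H17FO

Atom tally by fragment:
  FCH2 → C:1 H:2 F:1
  CH(C2H5) → C:3 H:6
  CH2 → C:1 H:2
  CH2 → C:1 H:2
  CH2CH2OH → C:2 H:5 O:1
Element totals:
  C: 8
  H: 17
  F: 1
  O: 1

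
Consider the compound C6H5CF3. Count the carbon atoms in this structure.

Atom tally by fragment:
  benzene ring core → C:6 H:6
  (− 1 ring H displaced by substituents)
  + CF3 → C:1 F:3
Element totals:
  C: 7
  H: 5
  F: 3

7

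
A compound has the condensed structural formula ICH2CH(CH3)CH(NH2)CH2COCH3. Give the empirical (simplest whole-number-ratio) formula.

Element totals:
  C: 7
  H: 14
  I: 1
  N: 1
  O: 1
Molecular formula: C7H14INO.
gcd of subscripts (7, 14, 1, 1, 1) = 1, so the empirical formula equals the molecular formula.

C7H14INO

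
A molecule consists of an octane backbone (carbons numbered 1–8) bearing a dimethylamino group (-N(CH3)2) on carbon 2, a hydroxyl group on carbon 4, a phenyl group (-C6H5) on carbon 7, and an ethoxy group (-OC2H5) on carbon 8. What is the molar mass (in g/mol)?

293.45 g/mol

Atom tally by fragment:
  CH3 → C:1 H:3
  CH(N(CH3)2) → C:3 H:7 N:1
  CH2 → C:1 H:2
  CH(OH) → C:1 H:2 O:1
  CH2 → C:1 H:2
  CH2 → C:1 H:2
  CH(C6H5) → C:7 H:6
  CH2OC2H5 → C:3 H:7 O:1
Element totals:
  C: 18
  H: 31
  N: 1
  O: 2
Molecular formula: C18H31NO2.
  M = 18(12.011) + 31(1.008) + 14.007 + 2(15.999)
    = 216.198 + 31.248 + 14.007 + 31.998 = 293.451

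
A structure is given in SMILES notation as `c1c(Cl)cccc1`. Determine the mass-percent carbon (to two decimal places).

Atom tally by fragment:
  benzene ring core → C:6 H:6
  (− 1 ring H displaced by substituents)
  + Cl → Cl:1
Element totals:
  C: 6
  H: 5
  Cl: 1
Molecular formula: C6H5Cl.
Molar mass = 112.556 g/mol.
Mass from C: 6 × 12.011 = 72.066 g/mol.
%C = 72.066 / 112.556 × 100 = 64.03%.

64.03%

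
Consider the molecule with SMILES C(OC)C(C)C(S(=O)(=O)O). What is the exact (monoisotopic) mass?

168.0456

Atom tally by fragment:
  CH3OCH2 → C:2 H:5 O:1
  CH(CH3) → C:2 H:4
  CH2SO3H → C:1 H:3 S:1 O:3
Element totals:
  C: 5
  H: 12
  O: 4
  S: 1
Molecular formula: C5H12O4S.
  M = 5(12.0) + 12(1.007825) + 4(15.994915) + 31.972071
    = 60.000000 + 12.093900 + 63.979660 + 31.972071 = 168.045631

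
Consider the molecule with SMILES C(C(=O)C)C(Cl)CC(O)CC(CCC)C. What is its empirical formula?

Atom tally by fragment:
  CH3COCH2 → C:3 H:5 O:1
  CH(Cl) → C:1 H:1 Cl:1
  CH2 → C:1 H:2
  CH(OH) → C:1 H:2 O:1
  CH2 → C:1 H:2
  CH(CH2CH2CH3) → C:4 H:8
  CH3 → C:1 H:3
Element totals:
  C: 12
  H: 23
  Cl: 1
  O: 2
Molecular formula: C12H23ClO2.
gcd of subscripts (12, 1, 23, 2) = 1, so the empirical formula equals the molecular formula.

C12H23ClO2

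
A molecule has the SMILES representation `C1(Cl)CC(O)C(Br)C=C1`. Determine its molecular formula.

Atom tally by fragment:
  cyclohexene ring core → C:6 H:10
  (− 3 ring H displaced by substituents)
  + Cl → Cl:1
  + OH → O:1 H:1
  + Br → Br:1
Element totals:
  C: 6
  H: 8
  Br: 1
  Cl: 1
  O: 1

C6H8BrClO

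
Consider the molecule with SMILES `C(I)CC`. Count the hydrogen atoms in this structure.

Atom tally by fragment:
  ICH2 → C:1 H:2 I:1
  CH2 → C:1 H:2
  CH3 → C:1 H:3
Element totals:
  C: 3
  H: 7
  I: 1

7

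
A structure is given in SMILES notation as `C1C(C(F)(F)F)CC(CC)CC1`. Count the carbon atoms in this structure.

9

Atom tally by fragment:
  cyclohexane ring core → C:6 H:12
  (− 2 ring H displaced by substituents)
  + CF3 → C:1 F:3
  + C2H5 → C:2 H:5
Element totals:
  C: 9
  H: 15
  F: 3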